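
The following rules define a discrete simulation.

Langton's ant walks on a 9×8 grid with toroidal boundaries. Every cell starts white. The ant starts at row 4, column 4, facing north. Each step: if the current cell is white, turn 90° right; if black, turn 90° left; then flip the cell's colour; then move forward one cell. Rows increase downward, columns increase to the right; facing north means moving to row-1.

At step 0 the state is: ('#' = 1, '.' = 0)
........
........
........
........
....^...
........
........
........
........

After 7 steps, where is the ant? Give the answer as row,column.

0) ........
........
........
........
....^...
........
........
........
........
1) ........
........
........
........
....#>..
........
........
........
........
2) ........
........
........
........
....##..
.....v..
........
........
........
3) ........
........
........
........
....##..
....<#..
........
........
........
4) ........
........
........
........
....^#..
....##..
........
........
........
5) ........
........
........
........
...<.#..
....##..
........
........
........
6) ........
........
........
...^....
...#.#..
....##..
........
........
........
7) ........
........
........
...#>...
...#.#..
....##..
........
........
........

3,4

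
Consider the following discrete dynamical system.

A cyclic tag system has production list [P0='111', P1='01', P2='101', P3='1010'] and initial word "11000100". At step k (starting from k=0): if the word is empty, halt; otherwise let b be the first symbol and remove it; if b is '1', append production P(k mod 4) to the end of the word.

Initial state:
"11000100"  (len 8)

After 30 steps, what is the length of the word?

35

0) "11000100"  (len 8)
1) "1000100111"  (len 10)
2) "00010011101"  (len 11)
3) "0010011101"  (len 10)
4) "010011101"  (len 9)
5) "10011101"  (len 8)
6) "001110101"  (len 9)
7) "01110101"  (len 8)
8) "1110101"  (len 7)
9) "110101111"  (len 9)
10) "1010111101"  (len 10)
11) "010111101101"  (len 12)
12) "10111101101"  (len 11)
13) "0111101101111"  (len 13)
14) "111101101111"  (len 12)
15) "11101101111101"  (len 14)
16) "11011011111011010"  (len 17)
17) "1011011111011010111"  (len 19)
18) "01101111101101011101"  (len 20)
19) "1101111101101011101"  (len 19)
20) "1011111011010111011010"  (len 22)
21) "011111011010111011010111"  (len 24)
22) "11111011010111011010111"  (len 23)
23) "1111011010111011010111101"  (len 25)
24) "1110110101110110101111011010"  (len 28)
25) "110110101110110101111011010111"  (len 30)
26) "1011010111011010111101101011101"  (len 31)
27) "011010111011010111101101011101101"  (len 33)
28) "11010111011010111101101011101101"  (len 32)
29) "1010111011010111101101011101101111"  (len 34)
30) "01011101101011110110101110110111101"  (len 35)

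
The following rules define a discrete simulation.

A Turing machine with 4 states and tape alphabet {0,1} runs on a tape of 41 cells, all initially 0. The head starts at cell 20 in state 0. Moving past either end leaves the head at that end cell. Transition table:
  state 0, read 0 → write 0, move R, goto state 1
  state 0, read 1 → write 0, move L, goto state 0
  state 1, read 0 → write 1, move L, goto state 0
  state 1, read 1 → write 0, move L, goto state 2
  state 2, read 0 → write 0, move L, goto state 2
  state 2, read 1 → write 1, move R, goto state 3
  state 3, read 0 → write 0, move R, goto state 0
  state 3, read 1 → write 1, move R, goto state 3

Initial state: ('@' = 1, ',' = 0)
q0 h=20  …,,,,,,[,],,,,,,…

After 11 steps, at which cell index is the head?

13

0) q0 h=20  …,,,,,,[,],,,,,,…
1) q1 h=21  …,,,,,,[,],,,,,,…
2) q0 h=20  …,,,,,,[,]@,,,,,…
3) q1 h=21  …,,,,,,[@],,,,,,…
4) q2 h=20  …,,,,,,[,],,,,,,…
5) q2 h=19  …,,,,,,[,],,,,,,…
6) q2 h=18  …,,,,,,[,],,,,,,…
7) q2 h=17  …,,,,,,[,],,,,,,…
8) q2 h=16  …,,,,,,[,],,,,,,…
9) q2 h=15  …,,,,,,[,],,,,,,…
10) q2 h=14  …,,,,,,[,],,,,,,…
11) q2 h=13  …,,,,,,[,],,,,,,…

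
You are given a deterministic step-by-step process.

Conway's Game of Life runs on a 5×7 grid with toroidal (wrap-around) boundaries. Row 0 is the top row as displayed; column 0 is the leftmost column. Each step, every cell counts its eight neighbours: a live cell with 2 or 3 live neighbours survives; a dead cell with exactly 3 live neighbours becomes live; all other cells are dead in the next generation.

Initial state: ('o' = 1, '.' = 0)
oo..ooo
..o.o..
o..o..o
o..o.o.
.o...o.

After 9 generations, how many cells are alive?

gen 0: oo..ooo
..o.o..
o..o..o
o..o.o.
.o...o.
gen 1: ooooo.o
..o.o..
oooo.oo
ooo..o.
.oo....
gen 2: o...oo.
.......
.....o.
....oo.
....oo.
gen 3: ....ooo
....ooo
....oo.
......o
...o...
gen 4: ...o..o
...o...
....o..
....oo.
....o.o
gen 5: ...ooo.
...oo..
...ooo.
...oo..
...oo.o
gen 6: ..o....
..o....
..o..o.
..o....
..o....
gen 7: .ooo...
.ooo...
.ooo...
.ooo...
.ooo...
gen 8: o...o..
o...o..
o...o..
o...o..
o...o..
gen 9: oo.oooo
oo.oooo
oo.oooo
oo.oooo
oo.oooo

30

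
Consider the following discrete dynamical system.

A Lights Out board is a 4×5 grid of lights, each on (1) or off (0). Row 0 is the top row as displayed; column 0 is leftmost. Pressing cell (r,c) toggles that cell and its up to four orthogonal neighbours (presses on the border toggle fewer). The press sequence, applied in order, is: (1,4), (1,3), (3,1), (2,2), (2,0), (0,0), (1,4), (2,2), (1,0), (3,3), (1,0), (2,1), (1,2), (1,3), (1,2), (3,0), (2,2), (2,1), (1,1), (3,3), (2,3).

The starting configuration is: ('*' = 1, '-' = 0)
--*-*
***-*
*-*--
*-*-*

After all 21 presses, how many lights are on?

0) --*-*
***-*
*-*--
*-*-*
1) --*--
****-
*-*-*
*-*-*
2) --**-
**--*
*-***
*-*-*
3) --**-
**--*
*****
-*--*
4) --**-
***-*
*---*
-**-*
5) --**-
-**-*
-*--*
***-*
6) ****-
***-*
-*--*
***-*
7) *****
****-
-*---
***-*
8) *****
**-*-
--**-
**--*
9) -****
---*-
*-**-
**--*
10) -****
---*-
*-*--
****-
11) *****
**-*-
--*--
****-
12) *****
*--*-
**---
*-**-
13) **-**
***--
***--
*-**-
14) **--*
**-**
****-
*-**-
15) ***-*
*-*-*
**-*-
*-**-
16) ***-*
*-*-*
-*-*-
-***-
17) ***-*
*---*
--*--
-*-*-
18) ***-*
**--*
**---
---*-
19) *-*-*
--*-*
*----
---*-
20) *-*-*
--*-*
*--*-
--*-*
21) *-*-*
--***
*-*-*
--***

12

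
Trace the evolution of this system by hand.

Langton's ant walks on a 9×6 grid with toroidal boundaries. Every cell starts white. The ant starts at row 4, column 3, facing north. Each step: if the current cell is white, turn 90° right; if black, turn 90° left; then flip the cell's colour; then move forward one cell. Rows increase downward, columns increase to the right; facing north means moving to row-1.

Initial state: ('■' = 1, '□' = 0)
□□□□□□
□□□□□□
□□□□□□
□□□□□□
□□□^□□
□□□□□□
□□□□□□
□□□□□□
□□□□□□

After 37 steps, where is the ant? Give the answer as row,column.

step 0: □□□□□□
□□□□□□
□□□□□□
□□□□□□
□□□^□□
□□□□□□
□□□□□□
□□□□□□
□□□□□□
step 1: □□□□□□
□□□□□□
□□□□□□
□□□□□□
□□□■>□
□□□□□□
□□□□□□
□□□□□□
□□□□□□
step 2: □□□□□□
□□□□□□
□□□□□□
□□□□□□
□□□■■□
□□□□v□
□□□□□□
□□□□□□
□□□□□□
step 3: □□□□□□
□□□□□□
□□□□□□
□□□□□□
□□□■■□
□□□<■□
□□□□□□
□□□□□□
□□□□□□
step 4: □□□□□□
□□□□□□
□□□□□□
□□□□□□
□□□^■□
□□□■■□
□□□□□□
□□□□□□
□□□□□□
step 5: □□□□□□
□□□□□□
□□□□□□
□□□□□□
□□<□■□
□□□■■□
□□□□□□
□□□□□□
□□□□□□
step 6: □□□□□□
□□□□□□
□□□□□□
□□^□□□
□□■□■□
□□□■■□
□□□□□□
□□□□□□
□□□□□□
step 7: □□□□□□
□□□□□□
□□□□□□
□□■>□□
□□■□■□
□□□■■□
□□□□□□
□□□□□□
□□□□□□
step 8: □□□□□□
□□□□□□
□□□□□□
□□■■□□
□□■v■□
□□□■■□
□□□□□□
□□□□□□
□□□□□□
step 9: □□□□□□
□□□□□□
□□□□□□
□□■■□□
□□<■■□
□□□■■□
□□□□□□
□□□□□□
□□□□□□
step 10: □□□□□□
□□□□□□
□□□□□□
□□■■□□
□□□■■□
□□v■■□
□□□□□□
□□□□□□
□□□□□□
step 11: □□□□□□
□□□□□□
□□□□□□
□□■■□□
□□□■■□
□<■■■□
□□□□□□
□□□□□□
□□□□□□
step 12: □□□□□□
□□□□□□
□□□□□□
□□■■□□
□^□■■□
□■■■■□
□□□□□□
□□□□□□
□□□□□□
step 13: □□□□□□
□□□□□□
□□□□□□
□□■■□□
□■>■■□
□■■■■□
□□□□□□
□□□□□□
□□□□□□
step 14: □□□□□□
□□□□□□
□□□□□□
□□■■□□
□■■■■□
□■v■■□
□□□□□□
□□□□□□
□□□□□□
step 15: □□□□□□
□□□□□□
□□□□□□
□□■■□□
□■■■■□
□■□>■□
□□□□□□
□□□□□□
□□□□□□
step 16: □□□□□□
□□□□□□
□□□□□□
□□■■□□
□■■^■□
□■□□■□
□□□□□□
□□□□□□
□□□□□□
step 17: □□□□□□
□□□□□□
□□□□□□
□□■■□□
□■<□■□
□■□□■□
□□□□□□
□□□□□□
□□□□□□
step 18: □□□□□□
□□□□□□
□□□□□□
□□■■□□
□■□□■□
□■v□■□
□□□□□□
□□□□□□
□□□□□□
step 19: □□□□□□
□□□□□□
□□□□□□
□□■■□□
□■□□■□
□<■□■□
□□□□□□
□□□□□□
□□□□□□
step 20: □□□□□□
□□□□□□
□□□□□□
□□■■□□
□■□□■□
□□■□■□
□v□□□□
□□□□□□
□□□□□□
step 21: □□□□□□
□□□□□□
□□□□□□
□□■■□□
□■□□■□
□□■□■□
<■□□□□
□□□□□□
□□□□□□
step 22: □□□□□□
□□□□□□
□□□□□□
□□■■□□
□■□□■□
^□■□■□
■■□□□□
□□□□□□
□□□□□□
step 23: □□□□□□
□□□□□□
□□□□□□
□□■■□□
□■□□■□
■>■□■□
■■□□□□
□□□□□□
□□□□□□
step 24: □□□□□□
□□□□□□
□□□□□□
□□■■□□
□■□□■□
■■■□■□
■v□□□□
□□□□□□
□□□□□□
step 25: □□□□□□
□□□□□□
□□□□□□
□□■■□□
□■□□■□
■■■□■□
■□>□□□
□□□□□□
□□□□□□
step 26: □□□□□□
□□□□□□
□□□□□□
□□■■□□
□■□□■□
■■■□■□
■□■□□□
□□v□□□
□□□□□□
step 27: □□□□□□
□□□□□□
□□□□□□
□□■■□□
□■□□■□
■■■□■□
■□■□□□
□<■□□□
□□□□□□
step 28: □□□□□□
□□□□□□
□□□□□□
□□■■□□
□■□□■□
■■■□■□
■^■□□□
□■■□□□
□□□□□□
step 29: □□□□□□
□□□□□□
□□□□□□
□□■■□□
□■□□■□
■■■□■□
■■>□□□
□■■□□□
□□□□□□
step 30: □□□□□□
□□□□□□
□□□□□□
□□■■□□
□■□□■□
■■^□■□
■■□□□□
□■■□□□
□□□□□□
step 31: □□□□□□
□□□□□□
□□□□□□
□□■■□□
□■□□■□
■<□□■□
■■□□□□
□■■□□□
□□□□□□
step 32: □□□□□□
□□□□□□
□□□□□□
□□■■□□
□■□□■□
■□□□■□
■v□□□□
□■■□□□
□□□□□□
step 33: □□□□□□
□□□□□□
□□□□□□
□□■■□□
□■□□■□
■□□□■□
■□>□□□
□■■□□□
□□□□□□
step 34: □□□□□□
□□□□□□
□□□□□□
□□■■□□
□■□□■□
■□□□■□
■□■□□□
□■v□□□
□□□□□□
step 35: □□□□□□
□□□□□□
□□□□□□
□□■■□□
□■□□■□
■□□□■□
■□■□□□
□■□>□□
□□□□□□
step 36: □□□□□□
□□□□□□
□□□□□□
□□■■□□
□■□□■□
■□□□■□
■□■□□□
□■□■□□
□□□v□□
step 37: □□□□□□
□□□□□□
□□□□□□
□□■■□□
□■□□■□
■□□□■□
■□■□□□
□■□■□□
□□<■□□

8,2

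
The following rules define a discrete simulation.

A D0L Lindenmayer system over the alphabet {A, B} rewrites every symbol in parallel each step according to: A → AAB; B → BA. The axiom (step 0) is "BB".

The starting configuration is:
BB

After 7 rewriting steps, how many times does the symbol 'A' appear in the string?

754

step 0: BB
step 1: BABA
step 2: BAAABBAAAB
step 3: BAAABAABAABBABAAABAABAABBA
step 4: BAAABAABAABBAAABAABBAAABAABBABAAABBAAABAABAABBAAABAABBAAABAABBABAAAB
step 5: BAAABAABAABBAAABAABBAAABAABBABAAABAABAABBAAABAABBABAAABAAB…AABAABAABBAAABAABBABAAABAABAABBAAABAABBABAAABBAAABAABAABBA  (len 178)
step 6: BAAABAABAABBAAABAABBAAABAABBABAAABAABAABBAAABAABBABAAABAAB…BAABBABAAABBAAABAABAABBABAAABAABAABBAAABAABBAAABAABBABAAAB  (len 466)
step 7: BAAABAABAABBAAABAABBAAABAABBABAAABAABAABBAAABAABBABAAABAAB…AABAABAABBAAABAABBABAAABAABAABBAAABAABBABAAABBAAABAABAABBA  (len 1220)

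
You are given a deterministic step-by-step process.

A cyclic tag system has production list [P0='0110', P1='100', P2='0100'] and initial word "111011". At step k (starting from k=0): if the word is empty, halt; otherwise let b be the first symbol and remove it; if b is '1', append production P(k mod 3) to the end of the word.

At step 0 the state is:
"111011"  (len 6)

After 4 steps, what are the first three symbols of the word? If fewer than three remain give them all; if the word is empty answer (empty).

110

t=0: "111011"  (len 6)
t=1: "110110110"  (len 9)
t=2: "10110110100"  (len 11)
t=3: "01101101000100"  (len 14)
t=4: "1101101000100"  (len 13)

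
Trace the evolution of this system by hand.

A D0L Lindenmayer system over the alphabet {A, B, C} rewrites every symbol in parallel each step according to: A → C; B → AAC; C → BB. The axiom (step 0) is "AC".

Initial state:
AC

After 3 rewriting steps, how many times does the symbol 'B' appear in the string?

step 0: AC
step 1: CBB
step 2: BBAACAAC
step 3: AACAACCCBBCCBB

4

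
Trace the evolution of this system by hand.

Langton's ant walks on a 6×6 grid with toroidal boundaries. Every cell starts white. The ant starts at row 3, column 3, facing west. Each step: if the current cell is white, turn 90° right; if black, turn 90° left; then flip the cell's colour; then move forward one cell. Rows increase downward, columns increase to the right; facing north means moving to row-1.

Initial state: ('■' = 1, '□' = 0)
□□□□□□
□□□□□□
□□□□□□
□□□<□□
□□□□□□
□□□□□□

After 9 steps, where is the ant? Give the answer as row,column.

step 0: □□□□□□
□□□□□□
□□□□□□
□□□<□□
□□□□□□
□□□□□□
step 1: □□□□□□
□□□□□□
□□□^□□
□□□■□□
□□□□□□
□□□□□□
step 2: □□□□□□
□□□□□□
□□□■>□
□□□■□□
□□□□□□
□□□□□□
step 3: □□□□□□
□□□□□□
□□□■■□
□□□■v□
□□□□□□
□□□□□□
step 4: □□□□□□
□□□□□□
□□□■■□
□□□<■□
□□□□□□
□□□□□□
step 5: □□□□□□
□□□□□□
□□□■■□
□□□□■□
□□□v□□
□□□□□□
step 6: □□□□□□
□□□□□□
□□□■■□
□□□□■□
□□<■□□
□□□□□□
step 7: □□□□□□
□□□□□□
□□□■■□
□□^□■□
□□■■□□
□□□□□□
step 8: □□□□□□
□□□□□□
□□□■■□
□□■>■□
□□■■□□
□□□□□□
step 9: □□□□□□
□□□□□□
□□□■■□
□□■■■□
□□■v□□
□□□□□□

4,3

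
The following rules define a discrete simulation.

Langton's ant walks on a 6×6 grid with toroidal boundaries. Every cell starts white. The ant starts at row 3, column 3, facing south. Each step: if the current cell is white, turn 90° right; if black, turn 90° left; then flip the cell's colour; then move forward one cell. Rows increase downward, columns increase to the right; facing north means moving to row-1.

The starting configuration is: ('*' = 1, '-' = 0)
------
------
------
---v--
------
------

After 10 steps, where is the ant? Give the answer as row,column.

2,4

[0] ------
------
------
---v--
------
------
[1] ------
------
------
--<*--
------
------
[2] ------
------
--^---
--**--
------
------
[3] ------
------
--*>--
--**--
------
------
[4] ------
------
--**--
--*v--
------
------
[5] ------
------
--**--
--*->-
------
------
[6] ------
------
--**--
--*-*-
----v-
------
[7] ------
------
--**--
--*-*-
---<*-
------
[8] ------
------
--**--
--*^*-
---**-
------
[9] ------
------
--**--
--**>-
---**-
------
[10] ------
------
--**^-
--**--
---**-
------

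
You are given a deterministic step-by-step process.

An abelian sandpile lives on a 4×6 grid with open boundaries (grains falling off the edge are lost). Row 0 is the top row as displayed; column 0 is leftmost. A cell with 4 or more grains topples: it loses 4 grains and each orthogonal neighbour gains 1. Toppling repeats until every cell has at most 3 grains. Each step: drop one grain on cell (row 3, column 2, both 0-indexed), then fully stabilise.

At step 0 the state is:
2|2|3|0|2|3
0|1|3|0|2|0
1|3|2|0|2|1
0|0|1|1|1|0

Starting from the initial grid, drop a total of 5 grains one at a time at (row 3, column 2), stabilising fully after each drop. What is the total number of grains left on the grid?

t=0: 2|2|3|0|2|3
0|1|3|0|2|0
1|3|2|0|2|1
0|0|1|1|1|0
t=1: 2|2|3|0|2|3
0|1|3|0|2|0
1|3|2|0|2|1
0|0|2|1|1|0
t=2: 2|2|3|0|2|3
0|1|3|0|2|0
1|3|2|0|2|1
0|0|3|1|1|0
t=3: 2|2|3|0|2|3
0|1|3|0|2|0
1|3|3|0|2|1
0|1|0|2|1|0
t=4: 2|2|3|0|2|3
0|1|3|0|2|0
1|3|3|0|2|1
0|1|1|2|1|0
t=5: 2|2|3|0|2|3
0|1|3|0|2|0
1|3|3|0|2|1
0|1|2|2|1|0

34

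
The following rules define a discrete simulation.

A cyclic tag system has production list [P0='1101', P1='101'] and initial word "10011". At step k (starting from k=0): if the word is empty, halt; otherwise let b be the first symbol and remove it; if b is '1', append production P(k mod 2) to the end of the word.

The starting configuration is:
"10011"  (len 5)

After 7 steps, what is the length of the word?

16

[0] "10011"  (len 5)
[1] "00111101"  (len 8)
[2] "0111101"  (len 7)
[3] "111101"  (len 6)
[4] "11101101"  (len 8)
[5] "11011011101"  (len 11)
[6] "1011011101101"  (len 13)
[7] "0110111011011101"  (len 16)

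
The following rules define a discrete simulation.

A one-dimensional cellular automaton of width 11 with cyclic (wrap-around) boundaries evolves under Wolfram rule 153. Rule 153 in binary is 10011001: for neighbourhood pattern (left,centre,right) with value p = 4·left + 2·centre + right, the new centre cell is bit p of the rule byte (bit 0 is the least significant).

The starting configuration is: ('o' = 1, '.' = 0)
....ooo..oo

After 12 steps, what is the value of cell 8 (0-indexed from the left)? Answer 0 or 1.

1

k=0  ....ooo..oo
k=1  ooo.oo.o.o.
k=2  oo..o......
k=3  o.o..ooooo.
k=4  ...o.oooo..
k=5  oo...ooo.oo
k=6  o.oo.oo..oo
k=7  ..o..o.o.oo
k=8  o..o.....o.
k=9  .o..oooo...
k=10  ..o.ooo.ooo
k=11  o...oo..oo.
k=12  .oo.o.o.o..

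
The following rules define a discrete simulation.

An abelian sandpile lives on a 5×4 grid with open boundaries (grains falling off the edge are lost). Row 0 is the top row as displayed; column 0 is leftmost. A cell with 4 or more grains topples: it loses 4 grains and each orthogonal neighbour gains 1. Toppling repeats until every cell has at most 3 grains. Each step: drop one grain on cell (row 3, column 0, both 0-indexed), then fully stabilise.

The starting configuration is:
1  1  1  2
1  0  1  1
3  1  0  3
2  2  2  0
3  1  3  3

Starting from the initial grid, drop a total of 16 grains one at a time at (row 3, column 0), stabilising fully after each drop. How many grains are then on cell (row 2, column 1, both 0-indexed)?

1

t=0: 1  1  1  2
1  0  1  1
3  1  0  3
2  2  2  0
3  1  3  3
t=1: 1  1  1  2
1  0  1  1
3  1  0  3
3  2  2  0
3  1  3  3
t=2: 1  1  1  2
2  0  1  1
0  2  0  3
2  3  2  0
0  2  3  3
t=3: 1  1  1  2
2  0  1  1
0  2  0  3
3  3  2  0
0  2  3  3
t=4: 1  1  1  2
2  0  1  1
1  3  0  3
1  0  3  0
1  3  3  3
t=5: 1  1  1  2
2  0  1  1
1  3  0  3
2  0  3  0
1  3  3  3
t=6: 1  1  1  2
2  0  1  1
1  3  0  3
3  0  3  0
1  3  3  3
t=7: 1  1  1  2
2  0  1  1
2  3  0  3
0  1  3  0
2  3  3  3
t=8: 1  1  1  2
2  0  1  1
2  3  0  3
1  1  3  0
2  3  3  3
t=9: 1  1  1  2
2  0  1  1
2  3  0  3
2  1  3  0
2  3  3  3
t=10: 1  1  1  2
2  0  1  1
2  3  0  3
3  1  3  0
2  3  3  3
t=11: 1  1  1  2
2  0  1  1
3  3  0  3
0  2  3  0
3  3  3  3
t=12: 1  1  1  2
2  0  1  1
3  3  0  3
1  2  3  0
3  3  3  3
t=13: 1  1  1  2
2  0  1  1
3  3  0  3
2  2  3  0
3  3  3  3
t=14: 1  1  1  2
2  0  1  1
3  3  0  3
3  2  3  0
3  3  3  3
t=15: 1  1  1  2
3  1  1  1
1  1  2  3
3  2  1  2
1  2  2  0
t=16: 1  1  1  2
3  1  1  1
2  1  2  3
0  3  1  2
2  2  2  0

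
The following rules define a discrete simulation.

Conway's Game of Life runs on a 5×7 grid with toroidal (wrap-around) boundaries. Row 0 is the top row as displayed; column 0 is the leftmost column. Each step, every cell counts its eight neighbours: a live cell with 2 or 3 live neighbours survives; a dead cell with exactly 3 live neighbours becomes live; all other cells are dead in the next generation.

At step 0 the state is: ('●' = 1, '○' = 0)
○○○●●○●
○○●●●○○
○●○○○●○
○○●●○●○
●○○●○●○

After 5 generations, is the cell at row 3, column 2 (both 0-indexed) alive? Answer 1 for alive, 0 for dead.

k=0  ○○○●●○●
○○●●●○○
○●○○○●○
○○●●○●○
●○○●○●○
k=1  ○○○○○○●
○○●○○○○
○●○○○●○
○●●●○●○
○○○○○●○
k=2  ○○○○○○○
○○○○○○○
○●○●●○○
○●●○○●●
○○●○●●●
k=3  ○○○○○●○
○○○○○○○
●●○●●●○
○●○○○○●
●●●●●○●
k=4  ●●●●●●●
○○○○○●●
●●●○●●●
○○○○○○○
○●●●●○●
k=5  ○○○○○○○
○○○○○○○
●●○○●○○
○○○○○○○
○○○○○○●

0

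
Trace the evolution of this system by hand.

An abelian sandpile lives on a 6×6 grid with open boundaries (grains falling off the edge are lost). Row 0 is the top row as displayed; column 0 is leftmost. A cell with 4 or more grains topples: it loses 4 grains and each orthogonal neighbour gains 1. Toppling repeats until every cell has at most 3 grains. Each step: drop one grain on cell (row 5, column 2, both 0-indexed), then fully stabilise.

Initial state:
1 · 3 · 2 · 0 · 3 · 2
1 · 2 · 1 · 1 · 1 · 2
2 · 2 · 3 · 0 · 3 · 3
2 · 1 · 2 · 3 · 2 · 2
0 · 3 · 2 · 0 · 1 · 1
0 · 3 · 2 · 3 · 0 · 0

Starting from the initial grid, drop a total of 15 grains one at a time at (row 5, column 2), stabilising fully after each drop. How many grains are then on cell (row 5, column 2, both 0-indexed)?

3

step 0: 1 · 3 · 2 · 0 · 3 · 2
1 · 2 · 1 · 1 · 1 · 2
2 · 2 · 3 · 0 · 3 · 3
2 · 1 · 2 · 3 · 2 · 2
0 · 3 · 2 · 0 · 1 · 1
0 · 3 · 2 · 3 · 0 · 0
step 1: 1 · 3 · 2 · 0 · 3 · 2
1 · 2 · 1 · 1 · 1 · 2
2 · 2 · 3 · 0 · 3 · 3
2 · 1 · 2 · 3 · 2 · 2
0 · 3 · 2 · 0 · 1 · 1
0 · 3 · 3 · 3 · 0 · 0
step 2: 1 · 3 · 2 · 0 · 3 · 2
1 · 2 · 1 · 1 · 1 · 2
2 · 2 · 3 · 0 · 3 · 3
2 · 2 · 3 · 3 · 2 · 2
1 · 1 · 0 · 2 · 1 · 1
1 · 1 · 3 · 0 · 1 · 0
step 3: 1 · 3 · 2 · 0 · 3 · 2
1 · 2 · 1 · 1 · 1 · 2
2 · 2 · 3 · 0 · 3 · 3
2 · 2 · 3 · 3 · 2 · 2
1 · 1 · 1 · 2 · 1 · 1
1 · 2 · 0 · 1 · 1 · 0
step 4: 1 · 3 · 2 · 0 · 3 · 2
1 · 2 · 1 · 1 · 1 · 2
2 · 2 · 3 · 0 · 3 · 3
2 · 2 · 3 · 3 · 2 · 2
1 · 1 · 1 · 2 · 1 · 1
1 · 2 · 1 · 1 · 1 · 0
step 5: 1 · 3 · 2 · 0 · 3 · 2
1 · 2 · 1 · 1 · 1 · 2
2 · 2 · 3 · 0 · 3 · 3
2 · 2 · 3 · 3 · 2 · 2
1 · 1 · 1 · 2 · 1 · 1
1 · 2 · 2 · 1 · 1 · 0
step 6: 1 · 3 · 2 · 0 · 3 · 2
1 · 2 · 1 · 1 · 1 · 2
2 · 2 · 3 · 0 · 3 · 3
2 · 2 · 3 · 3 · 2 · 2
1 · 1 · 1 · 2 · 1 · 1
1 · 2 · 3 · 1 · 1 · 0
step 7: 1 · 3 · 2 · 0 · 3 · 2
1 · 2 · 1 · 1 · 1 · 2
2 · 2 · 3 · 0 · 3 · 3
2 · 2 · 3 · 3 · 2 · 2
1 · 1 · 2 · 2 · 1 · 1
1 · 3 · 0 · 2 · 1 · 0
step 8: 1 · 3 · 2 · 0 · 3 · 2
1 · 2 · 1 · 1 · 1 · 2
2 · 2 · 3 · 0 · 3 · 3
2 · 2 · 3 · 3 · 2 · 2
1 · 1 · 2 · 2 · 1 · 1
1 · 3 · 1 · 2 · 1 · 0
step 9: 1 · 3 · 2 · 0 · 3 · 2
1 · 2 · 1 · 1 · 1 · 2
2 · 2 · 3 · 0 · 3 · 3
2 · 2 · 3 · 3 · 2 · 2
1 · 1 · 2 · 2 · 1 · 1
1 · 3 · 2 · 2 · 1 · 0
step 10: 1 · 3 · 2 · 0 · 3 · 2
1 · 2 · 1 · 1 · 1 · 2
2 · 2 · 3 · 0 · 3 · 3
2 · 2 · 3 · 3 · 2 · 2
1 · 1 · 2 · 2 · 1 · 1
1 · 3 · 3 · 2 · 1 · 0
step 11: 1 · 3 · 2 · 0 · 3 · 2
1 · 2 · 1 · 1 · 1 · 2
2 · 2 · 3 · 0 · 3 · 3
2 · 2 · 3 · 3 · 2 · 2
1 · 2 · 3 · 2 · 1 · 1
2 · 0 · 1 · 3 · 1 · 0
step 12: 1 · 3 · 2 · 0 · 3 · 2
1 · 2 · 1 · 1 · 1 · 2
2 · 2 · 3 · 0 · 3 · 3
2 · 2 · 3 · 3 · 2 · 2
1 · 2 · 3 · 2 · 1 · 1
2 · 0 · 2 · 3 · 1 · 0
step 13: 1 · 3 · 2 · 0 · 3 · 2
1 · 2 · 1 · 1 · 1 · 2
2 · 2 · 3 · 0 · 3 · 3
2 · 2 · 3 · 3 · 2 · 2
1 · 2 · 3 · 2 · 1 · 1
2 · 0 · 3 · 3 · 1 · 0
step 14: 1 · 3 · 2 · 0 · 3 · 2
1 · 2 · 2 · 1 · 1 · 2
2 · 3 · 0 · 2 · 3 · 3
2 · 3 · 2 · 1 · 3 · 2
1 · 3 · 2 · 1 · 2 · 1
2 · 1 · 2 · 1 · 2 · 0
step 15: 1 · 3 · 2 · 0 · 3 · 2
1 · 2 · 2 · 1 · 1 · 2
2 · 3 · 0 · 2 · 3 · 3
2 · 3 · 2 · 1 · 3 · 2
1 · 3 · 2 · 1 · 2 · 1
2 · 1 · 3 · 1 · 2 · 0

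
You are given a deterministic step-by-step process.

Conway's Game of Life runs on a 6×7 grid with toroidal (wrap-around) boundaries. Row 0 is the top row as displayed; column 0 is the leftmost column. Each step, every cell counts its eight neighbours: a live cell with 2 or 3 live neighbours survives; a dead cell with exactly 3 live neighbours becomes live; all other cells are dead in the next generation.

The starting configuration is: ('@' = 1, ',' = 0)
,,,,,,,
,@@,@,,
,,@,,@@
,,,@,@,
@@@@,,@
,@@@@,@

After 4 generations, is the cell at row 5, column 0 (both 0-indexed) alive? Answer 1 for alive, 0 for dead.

gen 0: ,,,,,,,
,@@,@,,
,,@,,@@
,,,@,@,
@@@@,,@
,@@@@,@
gen 1: @,,,@@,
,@@@,@,
,@@,,@@
,,,@,@,
,,,,,,@
,,,,@@@
gen 2: @@@,,,,
,,,@,,,
@@,,,@@
@,@,@@,
,,,,,,@
@,,,@,,
gen 3: @@@@,,,
,,,,,,,
@@@@,@,
,,,,@,,
@@,@@,@
@,,,,,@
gen 4: @@@,,,@
,,,,@,@
,@@@@,,
,,,,,,,
,@,@@,@
,,,,@@,

0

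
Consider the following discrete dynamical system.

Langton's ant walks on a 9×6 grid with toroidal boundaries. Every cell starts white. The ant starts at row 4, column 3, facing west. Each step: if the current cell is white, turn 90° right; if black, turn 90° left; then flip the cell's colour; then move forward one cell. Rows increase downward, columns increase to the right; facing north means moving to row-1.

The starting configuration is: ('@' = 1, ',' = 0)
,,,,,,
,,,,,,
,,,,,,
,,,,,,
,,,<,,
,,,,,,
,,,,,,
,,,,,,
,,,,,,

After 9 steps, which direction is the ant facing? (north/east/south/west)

[0] ,,,,,,
,,,,,,
,,,,,,
,,,,,,
,,,<,,
,,,,,,
,,,,,,
,,,,,,
,,,,,,
[1] ,,,,,,
,,,,,,
,,,,,,
,,,^,,
,,,@,,
,,,,,,
,,,,,,
,,,,,,
,,,,,,
[2] ,,,,,,
,,,,,,
,,,,,,
,,,@>,
,,,@,,
,,,,,,
,,,,,,
,,,,,,
,,,,,,
[3] ,,,,,,
,,,,,,
,,,,,,
,,,@@,
,,,@v,
,,,,,,
,,,,,,
,,,,,,
,,,,,,
[4] ,,,,,,
,,,,,,
,,,,,,
,,,@@,
,,,<@,
,,,,,,
,,,,,,
,,,,,,
,,,,,,
[5] ,,,,,,
,,,,,,
,,,,,,
,,,@@,
,,,,@,
,,,v,,
,,,,,,
,,,,,,
,,,,,,
[6] ,,,,,,
,,,,,,
,,,,,,
,,,@@,
,,,,@,
,,<@,,
,,,,,,
,,,,,,
,,,,,,
[7] ,,,,,,
,,,,,,
,,,,,,
,,,@@,
,,^,@,
,,@@,,
,,,,,,
,,,,,,
,,,,,,
[8] ,,,,,,
,,,,,,
,,,,,,
,,,@@,
,,@>@,
,,@@,,
,,,,,,
,,,,,,
,,,,,,
[9] ,,,,,,
,,,,,,
,,,,,,
,,,@@,
,,@@@,
,,@v,,
,,,,,,
,,,,,,
,,,,,,

south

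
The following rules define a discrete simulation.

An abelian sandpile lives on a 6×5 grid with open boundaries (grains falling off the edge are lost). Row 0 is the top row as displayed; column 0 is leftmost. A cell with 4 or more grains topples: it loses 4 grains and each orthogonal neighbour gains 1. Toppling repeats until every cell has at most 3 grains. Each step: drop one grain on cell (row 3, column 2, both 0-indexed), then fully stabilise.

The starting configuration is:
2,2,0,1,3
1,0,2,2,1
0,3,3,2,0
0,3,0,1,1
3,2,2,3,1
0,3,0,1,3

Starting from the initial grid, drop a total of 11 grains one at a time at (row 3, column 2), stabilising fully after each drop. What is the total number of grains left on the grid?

0) 2,2,0,1,3
1,0,2,2,1
0,3,3,2,0
0,3,0,1,1
3,2,2,3,1
0,3,0,1,3
1) 2,2,0,1,3
1,0,2,2,1
0,3,3,2,0
0,3,1,1,1
3,2,2,3,1
0,3,0,1,3
2) 2,2,0,1,3
1,0,2,2,1
0,3,3,2,0
0,3,2,1,1
3,2,2,3,1
0,3,0,1,3
3) 2,2,0,1,3
1,0,2,2,1
0,3,3,2,0
0,3,3,1,1
3,2,2,3,1
0,3,0,1,3
4) 2,2,0,1,3
1,1,3,2,1
1,1,1,3,0
1,1,2,2,1
3,3,3,3,1
0,3,0,1,3
5) 2,2,0,1,3
1,1,3,2,1
1,1,1,3,0
1,1,3,2,1
3,3,3,3,1
0,3,0,1,3
6) 2,2,0,1,3
1,1,3,3,1
1,1,3,0,1
2,3,2,1,2
0,2,2,1,2
2,0,2,2,3
7) 2,2,0,1,3
1,1,3,3,1
1,1,3,0,1
2,3,3,1,2
0,2,2,1,2
2,0,2,2,3
8) 2,2,1,2,3
1,2,1,0,2
1,3,1,2,1
3,0,2,2,2
0,3,3,1,2
2,0,2,2,3
9) 2,2,1,2,3
1,2,1,0,2
1,3,1,2,1
3,0,3,2,2
0,3,3,1,2
2,0,2,2,3
10) 2,2,1,2,3
1,2,1,0,2
1,3,2,2,1
3,2,1,3,2
1,0,1,2,2
2,1,3,2,3
11) 2,2,1,2,3
1,2,1,0,2
1,3,2,2,1
3,2,2,3,2
1,0,1,2,2
2,1,3,2,3

54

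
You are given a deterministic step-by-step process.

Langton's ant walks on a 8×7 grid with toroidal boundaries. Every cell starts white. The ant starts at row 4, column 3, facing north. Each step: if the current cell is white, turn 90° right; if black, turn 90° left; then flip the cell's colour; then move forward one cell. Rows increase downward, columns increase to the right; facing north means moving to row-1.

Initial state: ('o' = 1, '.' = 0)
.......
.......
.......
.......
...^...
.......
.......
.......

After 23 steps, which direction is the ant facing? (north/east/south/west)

t=0: .......
.......
.......
.......
...^...
.......
.......
.......
t=1: .......
.......
.......
.......
...o>..
.......
.......
.......
t=2: .......
.......
.......
.......
...oo..
....v..
.......
.......
t=3: .......
.......
.......
.......
...oo..
...<o..
.......
.......
t=4: .......
.......
.......
.......
...^o..
...oo..
.......
.......
t=5: .......
.......
.......
.......
..<.o..
...oo..
.......
.......
t=6: .......
.......
.......
..^....
..o.o..
...oo..
.......
.......
t=7: .......
.......
.......
..o>...
..o.o..
...oo..
.......
.......
t=8: .......
.......
.......
..oo...
..ovo..
...oo..
.......
.......
t=9: .......
.......
.......
..oo...
..<oo..
...oo..
.......
.......
t=10: .......
.......
.......
..oo...
...oo..
..voo..
.......
.......
t=11: .......
.......
.......
..oo...
...oo..
.<ooo..
.......
.......
t=12: .......
.......
.......
..oo...
.^.oo..
.oooo..
.......
.......
t=13: .......
.......
.......
..oo...
.o>oo..
.oooo..
.......
.......
t=14: .......
.......
.......
..oo...
.oooo..
.ovoo..
.......
.......
t=15: .......
.......
.......
..oo...
.oooo..
.o.>o..
.......
.......
t=16: .......
.......
.......
..oo...
.oo^o..
.o..o..
.......
.......
t=17: .......
.......
.......
..oo...
.o<.o..
.o..o..
.......
.......
t=18: .......
.......
.......
..oo...
.o..o..
.ov.o..
.......
.......
t=19: .......
.......
.......
..oo...
.o..o..
.<o.o..
.......
.......
t=20: .......
.......
.......
..oo...
.o..o..
..o.o..
.v.....
.......
t=21: .......
.......
.......
..oo...
.o..o..
..o.o..
<o.....
.......
t=22: .......
.......
.......
..oo...
.o..o..
^.o.o..
oo.....
.......
t=23: .......
.......
.......
..oo...
.o..o..
o>o.o..
oo.....
.......

east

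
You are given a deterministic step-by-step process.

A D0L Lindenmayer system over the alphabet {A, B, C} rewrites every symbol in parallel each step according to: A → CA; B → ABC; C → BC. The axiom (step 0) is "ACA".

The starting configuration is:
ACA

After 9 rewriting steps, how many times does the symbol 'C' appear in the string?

0) ACA
1) CABCCA
2) BCCAABCBCBCCA
3) ABCBCBCCACAABCBCABCBCABCBCBCCA
4) CAABCBCABCBCABCBCBCCABCCACAABCBCABCBCCAABCBCABCBCCAABCBCABCBCABCBCBCCA
5) BCCACAABCBCABCBCCAABCBCABCBCCAABCBCABCBCABCBCBCCAABCBCBCCA…BCBCABCBCBCCACAABCBCABCBCCAABCBCABCBCCAABCBCABCBCABCBCBCCA  (len 163)
6) ABCBCBCCABCCACAABCBCABCBCCAABCBCABCBCBCCACAABCBCABCBCCAABC…BCBCABCBCBCCACAABCBCABCBCCAABCBCABCBCCAABCBCABCBCABCBCBCCA  (len 379)
7) CAABCBCABCBCABCBCBCCAABCBCBCCABCCACAABCBCABCBCCAABCBCABCBC…BCBCABCBCBCCACAABCBCABCBCCAABCBCABCBCCAABCBCABCBCABCBCBCCA  (len 881)
8) BCCACAABCBCABCBCCAABCBCABCBCCAABCBCABCBCABCBCBCCACAABCBCAB…BCBCABCBCBCCACAABCBCABCBCCAABCBCABCBCCAABCBCABCBCABCBCBCCA  (len 2048)
9) ABCBCBCCABCCACAABCBCABCBCCAABCBCABCBCBCCACAABCBCABCBCCAABC…BCBCABCBCBCCACAABCBCABCBCCAABCBCABCBCCAABCBCABCBCABCBCBCCA  (len 4761)

2048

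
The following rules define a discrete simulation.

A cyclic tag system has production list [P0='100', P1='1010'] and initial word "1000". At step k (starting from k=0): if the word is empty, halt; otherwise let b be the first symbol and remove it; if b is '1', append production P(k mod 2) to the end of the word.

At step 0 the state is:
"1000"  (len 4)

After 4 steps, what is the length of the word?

3

0) "1000"  (len 4)
1) "000100"  (len 6)
2) "00100"  (len 5)
3) "0100"  (len 4)
4) "100"  (len 3)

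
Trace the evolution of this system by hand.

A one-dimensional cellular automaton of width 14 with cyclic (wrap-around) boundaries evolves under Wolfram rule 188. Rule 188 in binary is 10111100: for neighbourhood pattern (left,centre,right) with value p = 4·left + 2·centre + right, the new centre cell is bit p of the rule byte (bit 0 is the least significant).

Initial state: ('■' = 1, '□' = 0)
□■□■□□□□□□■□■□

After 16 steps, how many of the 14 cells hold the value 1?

step 0: □■□■□□□□□□■□■□
step 1: □■■■■□□□□□■■■■
step 2: ■■■■□■□□□□■■■□
step 3: ■■■□■■■□□□■■□■
step 4: ■■□■■■□■□□■□■■
step 5: ■□■■■□■■■□■■■■
step 6: □■■■□■■■□■■■■■
step 7: ■■■□■■■□■■■■■□
step 8: ■■□■■■□■■■■■□■
step 9: ■□■■■□■■■■■□■■
step 10: □■■■□■■■■■□■■■
step 11: ■■■□■■■■■□■■■□
step 12: ■■□■■■■■□■■■□■
step 13: ■□■■■■■□■■■□■■
step 14: □■■■■■□■■■□■■■
step 15: ■■■■■□■■■□■■■□
step 16: ■■■■□■■■□■■■□■

11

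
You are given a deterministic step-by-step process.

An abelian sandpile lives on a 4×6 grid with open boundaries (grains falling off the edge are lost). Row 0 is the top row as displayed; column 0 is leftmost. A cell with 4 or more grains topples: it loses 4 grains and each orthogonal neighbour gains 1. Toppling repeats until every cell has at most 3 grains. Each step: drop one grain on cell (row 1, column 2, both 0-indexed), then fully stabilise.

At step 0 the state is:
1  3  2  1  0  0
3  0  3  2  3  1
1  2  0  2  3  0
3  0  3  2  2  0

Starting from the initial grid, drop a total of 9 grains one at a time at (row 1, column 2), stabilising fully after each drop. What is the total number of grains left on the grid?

38

step 0: 1  3  2  1  0  0
3  0  3  2  3  1
1  2  0  2  3  0
3  0  3  2  2  0
step 1: 1  3  3  1  0  0
3  1  0  3  3  1
1  2  1  2  3  0
3  0  3  2  2  0
step 2: 1  3  3  1  0  0
3  1  1  3  3  1
1  2  1  2  3  0
3  0  3  2  2  0
step 3: 1  3  3  1  0  0
3  1  2  3  3  1
1  2  1  2  3  0
3  0  3  2  2  0
step 4: 1  3  3  1  0  0
3  1  3  3  3  1
1  2  1  2  3  0
3  0  3  2  2  0
step 5: 2  0  1  3  1  0
3  3  2  2  1  2
1  2  3  0  1  1
3  0  3  3  3  0
step 6: 2  0  1  3  1  0
3  3  3  2  1  2
1  2  3  0  1  1
3  0  3  3  3  0
step 7: 3  1  2  3  1  0
0  2  2  3  1  2
3  0  2  2  2  1
3  2  1  1  0  1
step 8: 3  1  2  3  1  0
0  2  3  3  1  2
3  0  2  2  2  1
3  2  1  1  0  1
step 9: 3  2  0  1  2  0
0  3  2  1  2  2
3  0  3  3  2  1
3  2  1  1  0  1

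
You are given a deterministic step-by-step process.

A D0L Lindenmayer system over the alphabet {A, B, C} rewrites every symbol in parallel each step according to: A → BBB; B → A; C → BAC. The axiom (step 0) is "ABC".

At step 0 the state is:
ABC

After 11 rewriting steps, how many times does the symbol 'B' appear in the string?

1456

[0] ABC
[1] BBBABAC
[2] AAABBBABBBBAC
[3] BBBBBBBBBAAABBBAAAABBBBAC
[4] AAAAAAAAABBBBBBBBBAAABBBBBBBBBBBBAAAABBBBAC
[5] BBBBBBBBBBBBBBBBBBBBBBBBBBBAAAAAAAAABBBBBBBBBAAAAAAAAAAAABBBBBBBBBBBBAAAABBBBAC
[6] AAAAAAAAAAAAAAAAAAAAAAAAAAABBBBBBBBBBBBBBBBBBBBBBBBBBBAAAA…BBBBBBBBBBBBBBBBBBBBBBBBAAAAAAAAAAAABBBBBBBBBBBBAAAABBBBAC  (len 133)
[7] BBBBBBBBBBBBBBBBBBBBBBBBBBBBBBBBBBBBBBBBBBBBBBBBBBBBBBBBBB…BBBBBBBBBBBBBBBBBBBBBBBBAAAAAAAAAAAABBBBBBBBBBBBAAAABBBBAC  (len 241)
[8] AAAAAAAAAAAAAAAAAAAAAAAAAAAAAAAAAAAAAAAAAAAAAAAAAAAAAAAAAA…BBBBBBBBBBBBBBBBBBBBBBBBAAAAAAAAAAAABBBBBBBBBBBBAAAABBBBAC  (len 403)
[9] BBBBBBBBBBBBBBBBBBBBBBBBBBBBBBBBBBBBBBBBBBBBBBBBBBBBBBBBBB…BBBBBBBBBBBBBBBBBBBBBBBBAAAAAAAAAAAABBBBBBBBBBBBAAAABBBBAC  (len 727)
[10] AAAAAAAAAAAAAAAAAAAAAAAAAAAAAAAAAAAAAAAAAAAAAAAAAAAAAAAAAA…BBBBBBBBBBBBBBBBBBBBBBBBAAAAAAAAAAAABBBBBBBBBBBBAAAABBBBAC  (len 1213)
[11] BBBBBBBBBBBBBBBBBBBBBBBBBBBBBBBBBBBBBBBBBBBBBBBBBBBBBBBBBB…BBBBBBBBBBBBBBBBBBBBBBBBAAAAAAAAAAAABBBBBBBBBBBBAAAABBBBAC  (len 2185)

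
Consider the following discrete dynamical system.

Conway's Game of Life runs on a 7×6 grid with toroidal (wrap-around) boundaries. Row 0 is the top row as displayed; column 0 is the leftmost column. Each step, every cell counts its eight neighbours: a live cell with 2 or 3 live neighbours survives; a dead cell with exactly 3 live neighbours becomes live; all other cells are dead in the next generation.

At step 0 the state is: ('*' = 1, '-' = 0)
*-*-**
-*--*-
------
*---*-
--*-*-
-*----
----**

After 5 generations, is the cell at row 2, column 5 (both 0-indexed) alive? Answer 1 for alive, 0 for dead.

t=0: *-*-**
-*--*-
------
*---*-
--*-*-
-*----
----**
t=1: **----
**-**-
-----*
---*-*
-*-*-*
---***
-*-**-
t=2: ------
-**-*-
--**-*
--*--*
---*-*
-----*
-*-*--
t=3: -*-*--
-**-*-
*----*
*-*--*
*----*
*-*---
------
t=4: -*-*--
-*****
--***-
----*-
------
**---*
-**---
t=5: ------
**---*
-*----
----*-
*----*
***---
------

0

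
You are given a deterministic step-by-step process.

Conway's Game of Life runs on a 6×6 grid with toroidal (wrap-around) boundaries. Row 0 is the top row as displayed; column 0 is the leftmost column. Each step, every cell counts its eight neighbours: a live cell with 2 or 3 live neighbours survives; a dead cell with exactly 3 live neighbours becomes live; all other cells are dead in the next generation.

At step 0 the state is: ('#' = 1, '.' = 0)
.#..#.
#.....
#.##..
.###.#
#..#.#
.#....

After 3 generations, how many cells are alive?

12

[0] .#..#.
#.....
#.##..
.###.#
#..#.#
.#....
[1] ##....
#.##.#
#..###
.....#
...#.#
.##.##
[2] ......
..##..
.###..
...#..
..##.#
.#####
[3] .#....
.#.#..
.#..#.
.#....
##...#
##...#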